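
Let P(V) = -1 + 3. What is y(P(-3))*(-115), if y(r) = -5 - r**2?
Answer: 1035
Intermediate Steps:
P(V) = 2
y(P(-3))*(-115) = (-5 - 1*2**2)*(-115) = (-5 - 1*4)*(-115) = (-5 - 4)*(-115) = -9*(-115) = 1035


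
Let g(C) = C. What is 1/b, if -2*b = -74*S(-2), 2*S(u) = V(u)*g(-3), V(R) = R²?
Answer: -1/222 ≈ -0.0045045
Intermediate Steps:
S(u) = -3*u²/2 (S(u) = (u²*(-3))/2 = (-3*u²)/2 = -3*u²/2)
b = -222 (b = -(-37)*(-3/2*(-2)²) = -(-37)*(-3/2*4) = -(-37)*(-6) = -½*444 = -222)
1/b = 1/(-222) = -1/222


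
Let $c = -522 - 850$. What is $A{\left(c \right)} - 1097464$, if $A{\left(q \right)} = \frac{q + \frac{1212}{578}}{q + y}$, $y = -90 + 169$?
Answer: $- \frac{410096659226}{373677} \approx -1.0975 \cdot 10^{6}$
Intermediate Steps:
$c = -1372$ ($c = -522 - 850 = -1372$)
$y = 79$
$A{\left(q \right)} = \frac{\frac{606}{289} + q}{79 + q}$ ($A{\left(q \right)} = \frac{q + \frac{1212}{578}}{q + 79} = \frac{q + 1212 \cdot \frac{1}{578}}{79 + q} = \frac{q + \frac{606}{289}}{79 + q} = \frac{\frac{606}{289} + q}{79 + q}$)
$A{\left(c \right)} - 1097464 = \frac{\frac{606}{289} - 1372}{79 - 1372} - 1097464 = \frac{1}{-1293} \left(- \frac{395902}{289}\right) - 1097464 = \left(- \frac{1}{1293}\right) \left(- \frac{395902}{289}\right) - 1097464 = \frac{395902}{373677} - 1097464 = - \frac{410096659226}{373677}$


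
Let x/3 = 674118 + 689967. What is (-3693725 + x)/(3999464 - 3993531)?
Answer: 398530/5933 ≈ 67.172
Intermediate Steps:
x = 4092255 (x = 3*(674118 + 689967) = 3*1364085 = 4092255)
(-3693725 + x)/(3999464 - 3993531) = (-3693725 + 4092255)/(3999464 - 3993531) = 398530/5933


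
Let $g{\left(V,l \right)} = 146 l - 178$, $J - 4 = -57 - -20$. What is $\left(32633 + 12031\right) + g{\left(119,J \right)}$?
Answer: $39668$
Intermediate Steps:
$J = -33$ ($J = 4 - 37 = -33$)
$g{\left(V,l \right)} = -178 + 146 l$
$\left(32633 + 12031\right) + g{\left(119,J \right)} = \left(32633 + 12031\right) + \left(-178 + 146 \left(-33\right)\right) = 44664 - 4996 = 39668$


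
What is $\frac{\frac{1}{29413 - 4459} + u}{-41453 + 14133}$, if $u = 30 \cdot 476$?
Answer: $- \frac{356343121}{681743280} \approx -0.52269$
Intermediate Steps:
$u = 14280$
$\frac{\frac{1}{29413 - 4459} + u}{-41453 + 14133} = \frac{\frac{1}{29413 - 4459} + 14280}{-41453 + 14133} = \frac{\frac{1}{24954} + 14280}{-27320} = \left(\frac{1}{24954} + 14280\right) \left(- \frac{1}{27320}\right) = \frac{356343121}{24954} \left(- \frac{1}{27320}\right) = - \frac{356343121}{681743280}$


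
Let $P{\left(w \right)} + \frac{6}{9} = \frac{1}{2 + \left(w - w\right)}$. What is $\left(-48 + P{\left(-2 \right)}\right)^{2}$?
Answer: $\frac{83521}{36} \approx 2320.0$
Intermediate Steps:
$P{\left(w \right)} = - \frac{1}{6}$ ($P{\left(w \right)} = - \frac{2}{3} + \frac{1}{2 + \left(w - w\right)} = - \frac{2}{3} + \frac{1}{2 + 0} = - \frac{2}{3} + \frac{1}{2} = - \frac{1}{6}$)
$\left(-48 + P{\left(-2 \right)}\right)^{2} = \left(-48 - \frac{1}{6}\right)^{2} = \left(- \frac{289}{6}\right)^{2} = \frac{83521}{36}$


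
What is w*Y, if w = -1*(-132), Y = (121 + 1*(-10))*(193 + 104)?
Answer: 4351644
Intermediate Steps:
Y = 32967 (Y = (121 - 10)*297 = 111*297 = 32967)
w = 132
w*Y = 132*32967 = 4351644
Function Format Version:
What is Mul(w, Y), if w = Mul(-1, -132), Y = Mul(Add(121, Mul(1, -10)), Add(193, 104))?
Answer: 4351644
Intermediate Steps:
Y = 32967 (Y = Mul(Add(121, -10), 297) = Mul(111, 297) = 32967)
w = 132
Mul(w, Y) = Mul(132, 32967) = 4351644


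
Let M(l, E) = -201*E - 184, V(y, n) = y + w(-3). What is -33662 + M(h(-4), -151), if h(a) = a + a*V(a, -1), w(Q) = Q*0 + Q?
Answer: -3495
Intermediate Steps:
w(Q) = Q (w(Q) = 0 + Q = Q)
V(y, n) = -3 + y (V(y, n) = y - 3 = -3 + y)
h(a) = a + a*(-3 + a)
M(l, E) = -184 - 201*E
-33662 + M(h(-4), -151) = -33662 + (-184 - 201*(-151)) = -33662 + (-184 + 30351) = -33662 + 30167 = -3495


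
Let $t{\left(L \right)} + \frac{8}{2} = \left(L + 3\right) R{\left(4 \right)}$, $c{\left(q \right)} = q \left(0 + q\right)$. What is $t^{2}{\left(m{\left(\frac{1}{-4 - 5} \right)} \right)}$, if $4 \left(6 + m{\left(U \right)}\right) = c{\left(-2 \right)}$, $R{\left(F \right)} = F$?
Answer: $144$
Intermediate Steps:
$c{\left(q \right)} = q^{2}$ ($c{\left(q \right)} = q q = q^{2}$)
$m{\left(U \right)} = -5$ ($m{\left(U \right)} = -6 + \frac{\left(-2\right)^{2}}{4} = -6 + \frac{1}{4} \cdot 4 = -6 + 1 = -5$)
$t{\left(L \right)} = 8 + 4 L$ ($t{\left(L \right)} = -4 + \left(L + 3\right) 4 = -4 + \left(3 + L\right) 4 = -4 + \left(12 + 4 L\right) = 8 + 4 L$)
$t^{2}{\left(m{\left(\frac{1}{-4 - 5} \right)} \right)} = \left(8 + 4 \left(-5\right)\right)^{2} = \left(8 - 20\right)^{2} = \left(-12\right)^{2} = 144$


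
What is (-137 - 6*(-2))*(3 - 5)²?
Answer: -500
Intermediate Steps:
(-137 - 6*(-2))*(3 - 5)² = (-137 + 12)*(-2)² = -125*4 = -500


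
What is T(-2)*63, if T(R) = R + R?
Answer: -252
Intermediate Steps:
T(R) = 2*R
T(-2)*63 = (2*(-2))*63 = -4*63 = -252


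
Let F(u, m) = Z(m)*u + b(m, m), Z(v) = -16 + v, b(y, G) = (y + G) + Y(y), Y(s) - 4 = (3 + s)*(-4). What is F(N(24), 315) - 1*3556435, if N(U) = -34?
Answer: -3567239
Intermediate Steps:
Y(s) = -8 - 4*s (Y(s) = 4 + (3 + s)*(-4) = 4 + (-12 - 4*s) = -8 - 4*s)
b(y, G) = -8 + G - 3*y (b(y, G) = (y + G) + (-8 - 4*y) = (G + y) + (-8 - 4*y) = -8 + G - 3*y)
F(u, m) = -8 - 2*m + u*(-16 + m) (F(u, m) = (-16 + m)*u + (-8 + m - 3*m) = u*(-16 + m) + (-8 - 2*m) = -8 - 2*m + u*(-16 + m))
F(N(24), 315) - 1*3556435 = (-8 - 2*315 - 34*(-16 + 315)) - 1*3556435 = (-8 - 630 - 34*299) - 3556435 = (-8 - 630 - 10166) - 3556435 = -10804 - 3556435 = -3567239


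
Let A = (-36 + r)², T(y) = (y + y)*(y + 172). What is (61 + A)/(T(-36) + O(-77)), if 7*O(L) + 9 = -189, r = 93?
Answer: -11585/34371 ≈ -0.33706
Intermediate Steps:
O(L) = -198/7 (O(L) = -9/7 + (⅐)*(-189) = -9/7 - 27 = -198/7)
T(y) = 2*y*(172 + y) (T(y) = (2*y)*(172 + y) = 2*y*(172 + y))
A = 3249 (A = (-36 + 93)² = 57² = 3249)
(61 + A)/(T(-36) + O(-77)) = (61 + 3249)/(2*(-36)*(172 - 36) - 198/7) = 3310/(2*(-36)*136 - 198/7) = 3310/(-9792 - 198/7) = 3310/(-68742/7) = 3310*(-7/68742) = -11585/34371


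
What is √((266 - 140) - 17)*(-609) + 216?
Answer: 216 - 609*√109 ≈ -6142.1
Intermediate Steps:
√((266 - 140) - 17)*(-609) + 216 = √(126 - 17)*(-609) + 216 = √109*(-609) + 216 = -609*√109 + 216 = 216 - 609*√109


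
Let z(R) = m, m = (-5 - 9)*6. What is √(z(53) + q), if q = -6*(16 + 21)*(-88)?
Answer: 2*√4863 ≈ 139.47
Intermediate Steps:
m = -84 (m = -14*6 = -84)
z(R) = -84
q = 19536 (q = -222*(-88) = -6*(-3256) = 19536)
√(z(53) + q) = √(-84 + 19536) = √19452 = 2*√4863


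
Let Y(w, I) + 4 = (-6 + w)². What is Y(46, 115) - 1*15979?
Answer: -14383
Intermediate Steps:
Y(w, I) = -4 + (-6 + w)²
Y(46, 115) - 1*15979 = (-4 + (-6 + 46)²) - 1*15979 = (-4 + 40²) - 15979 = (-4 + 1600) - 15979 = 1596 - 15979 = -14383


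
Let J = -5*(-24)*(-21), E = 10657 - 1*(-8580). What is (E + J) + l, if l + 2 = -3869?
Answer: 12846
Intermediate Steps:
l = -3871 (l = -2 - 3869 = -3871)
E = 19237 (E = 10657 + 8580 = 19237)
J = -2520 (J = 120*(-21) = -2520)
(E + J) + l = (19237 - 2520) - 3871 = 16717 - 3871 = 12846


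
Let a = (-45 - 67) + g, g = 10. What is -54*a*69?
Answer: 380052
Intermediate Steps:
a = -102 (a = (-45 - 67) + 10 = -112 + 10 = -102)
-54*a*69 = -54*(-102)*69 = 5508*69 = 380052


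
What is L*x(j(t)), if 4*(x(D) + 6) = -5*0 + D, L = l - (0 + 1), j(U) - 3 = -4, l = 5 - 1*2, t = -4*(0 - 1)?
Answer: -25/2 ≈ -12.500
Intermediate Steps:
t = 4 (t = -4*(-1) = 4)
l = 3 (l = 5 - 2 = 3)
j(U) = -1 (j(U) = 3 - 4 = -1)
L = 2 (L = 3 - (0 + 1) = 3 - 1*1 = 3 - 1 = 2)
x(D) = -6 + D/4 (x(D) = -6 + (-5*0 + D)/4 = -6 + (0 + D)/4 = -6 + D/4)
L*x(j(t)) = 2*(-6 + (1/4)*(-1)) = 2*(-6 - 1/4) = 2*(-25/4) = -25/2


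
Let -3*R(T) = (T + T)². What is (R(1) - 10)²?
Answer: 1156/9 ≈ 128.44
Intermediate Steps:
R(T) = -4*T²/3 (R(T) = -(T + T)²/3 = -4*T²/3)
(R(1) - 10)² = (-4/3*1² - 10)² = (-4/3*1 - 10)² = (-4/3 - 10)² = (-34/3)² = 1156/9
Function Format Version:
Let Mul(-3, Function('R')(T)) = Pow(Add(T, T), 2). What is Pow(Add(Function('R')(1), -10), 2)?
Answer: Rational(1156, 9) ≈ 128.44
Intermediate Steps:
Function('R')(T) = Mul(Rational(-4, 3), Pow(T, 2)) (Function('R')(T) = Mul(Rational(-1, 3), Pow(Add(T, T), 2)) = Mul(Rational(-1, 3), Pow(Mul(2, T), 2)) = Mul(Rational(-1, 3), Mul(4, Pow(T, 2))) = Mul(Rational(-4, 3), Pow(T, 2)))
Pow(Add(Function('R')(1), -10), 2) = Pow(Add(Mul(Rational(-4, 3), Pow(1, 2)), -10), 2) = Pow(Add(Mul(Rational(-4, 3), 1), -10), 2) = Pow(Add(Rational(-4, 3), -10), 2) = Pow(Rational(-34, 3), 2) = Rational(1156, 9)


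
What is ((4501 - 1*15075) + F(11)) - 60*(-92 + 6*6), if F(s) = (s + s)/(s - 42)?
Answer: -223656/31 ≈ -7214.7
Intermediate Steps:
F(s) = 2*s/(-42 + s) (F(s) = (2*s)/(-42 + s) = 2*s/(-42 + s))
((4501 - 1*15075) + F(11)) - 60*(-92 + 6*6) = ((4501 - 1*15075) + 2*11/(-42 + 11)) - 60*(-92 + 6*6) = ((4501 - 15075) + 2*11/(-31)) - 60*(-92 + 36) = (-10574 + 2*11*(-1/31)) - 60*(-56) = (-10574 - 22/31) + 3360 = -327816/31 + 3360 = -223656/31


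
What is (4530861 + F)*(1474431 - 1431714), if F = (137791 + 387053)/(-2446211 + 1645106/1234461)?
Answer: 584456933567368867303377/3019750432165 ≈ 1.9354e+11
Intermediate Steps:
F = -647899449084/3019750432165 (F = 524844/(-2446211 + 1645106*(1/1234461)) = 524844/(-2446211 + 1645106/1234461) = 524844/(-3019750432165/1234461) = 524844*(-1234461/3019750432165) = -647899449084/3019750432165 ≈ -0.21455)
(4530861 + F)*(1474431 - 1431714) = (4530861 - 647899449084/3019750432165)*(1474431 - 1431714) = (13682068814930094981/3019750432165)*42717 = 584456933567368867303377/3019750432165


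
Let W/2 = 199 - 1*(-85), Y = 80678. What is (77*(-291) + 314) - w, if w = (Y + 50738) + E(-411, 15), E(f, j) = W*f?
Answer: 79939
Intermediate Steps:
W = 568 (W = 2*(199 - 1*(-85)) = 2*(199 + 85) = 2*284 = 568)
E(f, j) = 568*f
w = -102032 (w = (80678 + 50738) + 568*(-411) = 131416 - 233448 = -102032)
(77*(-291) + 314) - w = (77*(-291) + 314) - 1*(-102032) = (-22407 + 314) + 102032 = -22093 + 102032 = 79939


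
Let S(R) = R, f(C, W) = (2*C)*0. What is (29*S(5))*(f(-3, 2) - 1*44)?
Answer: -6380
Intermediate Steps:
f(C, W) = 0
(29*S(5))*(f(-3, 2) - 1*44) = (29*5)*(0 - 1*44) = 145*(0 - 44) = 145*(-44) = -6380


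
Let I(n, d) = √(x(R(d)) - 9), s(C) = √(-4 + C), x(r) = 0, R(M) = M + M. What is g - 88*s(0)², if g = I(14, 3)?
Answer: 352 + 3*I ≈ 352.0 + 3.0*I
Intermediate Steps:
R(M) = 2*M
I(n, d) = 3*I (I(n, d) = √(0 - 9) = √(-9) = 3*I)
g = 3*I ≈ 3.0*I
g - 88*s(0)² = 3*I - 88*(√(-4 + 0))² = 3*I - 88*(√(-4))² = 3*I - 88*(2*I)² = 3*I - 88*(-4) = 3*I + 352 = 352 + 3*I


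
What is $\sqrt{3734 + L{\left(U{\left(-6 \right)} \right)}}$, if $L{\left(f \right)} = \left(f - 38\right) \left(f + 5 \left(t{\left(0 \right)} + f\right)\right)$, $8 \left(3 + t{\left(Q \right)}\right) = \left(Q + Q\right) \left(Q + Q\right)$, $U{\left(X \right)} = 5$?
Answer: $\sqrt{3239} \approx 56.912$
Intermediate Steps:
$t{\left(Q \right)} = -3 + \frac{Q^{2}}{2}$ ($t{\left(Q \right)} = -3 + \frac{\left(Q + Q\right) \left(Q + Q\right)}{8} = -3 + \frac{2 Q 2 Q}{8} = -3 + \frac{4 Q^{2}}{8} = -3 + \frac{Q^{2}}{2}$)
$L{\left(f \right)} = \left(-38 + f\right) \left(-15 + 6 f\right)$ ($L{\left(f \right)} = \left(f - 38\right) \left(f + 5 \left(\left(-3 + \frac{0^{2}}{2}\right) + f\right)\right) = \left(-38 + f\right) \left(f + 5 \left(\left(-3 + \frac{1}{2} \cdot 0\right) + f\right)\right) = \left(-38 + f\right) \left(f + 5 \left(\left(-3 + 0\right) + f\right)\right) = \left(-38 + f\right) \left(f + 5 \left(-3 + f\right)\right) = \left(-38 + f\right) \left(f + \left(-15 + 5 f\right)\right) = \left(-38 + f\right) \left(-15 + 6 f\right)$)
$\sqrt{3734 + L{\left(U{\left(-6 \right)} \right)}} = \sqrt{3734 + \left(570 - 1215 + 6 \cdot 5^{2}\right)} = \sqrt{3734 + \left(570 - 1215 + 6 \cdot 25\right)} = \sqrt{3734 + \left(570 - 1215 + 150\right)} = \sqrt{3734 - 495} = \sqrt{3239}$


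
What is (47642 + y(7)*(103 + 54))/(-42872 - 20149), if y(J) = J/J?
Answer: -15933/21007 ≈ -0.75846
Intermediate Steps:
y(J) = 1
(47642 + y(7)*(103 + 54))/(-42872 - 20149) = (47642 + 1*(103 + 54))/(-42872 - 20149) = (47642 + 1*157)/(-63021) = (47642 + 157)*(-1/63021) = 47799*(-1/63021) = -15933/21007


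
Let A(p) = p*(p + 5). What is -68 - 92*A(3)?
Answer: -2276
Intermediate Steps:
A(p) = p*(5 + p)
-68 - 92*A(3) = -68 - 276*(5 + 3) = -68 - 276*8 = -68 - 92*24 = -68 - 2208 = -2276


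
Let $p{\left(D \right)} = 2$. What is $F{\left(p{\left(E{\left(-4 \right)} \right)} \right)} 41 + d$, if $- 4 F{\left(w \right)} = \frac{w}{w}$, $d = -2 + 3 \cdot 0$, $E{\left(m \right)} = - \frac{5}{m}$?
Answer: $- \frac{49}{4} \approx -12.25$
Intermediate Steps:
$d = -2$ ($d = -2 + 0 = -2$)
$F{\left(w \right)} = - \frac{1}{4}$ ($F{\left(w \right)} = - \frac{w \frac{1}{w}}{4} = \left(- \frac{1}{4}\right) 1 = - \frac{1}{4}$)
$F{\left(p{\left(E{\left(-4 \right)} \right)} \right)} 41 + d = \left(- \frac{1}{4}\right) 41 - 2 = - \frac{41}{4} - 2 = - \frac{49}{4}$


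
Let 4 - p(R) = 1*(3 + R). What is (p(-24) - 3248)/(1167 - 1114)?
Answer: -3223/53 ≈ -60.811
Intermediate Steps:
p(R) = 1 - R (p(R) = 4 - (3 + R) = 4 + (-3 - R) = 1 - R)
(p(-24) - 3248)/(1167 - 1114) = ((1 - 1*(-24)) - 3248)/(1167 - 1114) = ((1 + 24) - 3248)/53 = (25 - 3248)*(1/53) = -3223*1/53 = -3223/53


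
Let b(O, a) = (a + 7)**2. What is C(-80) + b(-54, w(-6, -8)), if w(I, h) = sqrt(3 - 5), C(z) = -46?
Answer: 1 + 14*I*sqrt(2) ≈ 1.0 + 19.799*I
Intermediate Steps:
w(I, h) = I*sqrt(2) (w(I, h) = sqrt(-2) = I*sqrt(2))
b(O, a) = (7 + a)**2
C(-80) + b(-54, w(-6, -8)) = -46 + (7 + I*sqrt(2))**2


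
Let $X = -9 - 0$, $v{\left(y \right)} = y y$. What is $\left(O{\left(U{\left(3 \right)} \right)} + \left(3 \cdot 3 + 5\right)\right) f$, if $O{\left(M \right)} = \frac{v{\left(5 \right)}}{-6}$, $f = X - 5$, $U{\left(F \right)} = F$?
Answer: $- \frac{413}{3} \approx -137.67$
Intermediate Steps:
$v{\left(y \right)} = y^{2}$
$X = -9$ ($X = -9 + 0 = -9$)
$f = -14$ ($f = -9 - 5 = -14$)
$O{\left(M \right)} = - \frac{25}{6}$ ($O{\left(M \right)} = \frac{5^{2}}{-6} = 25 \left(- \frac{1}{6}\right) = - \frac{25}{6}$)
$\left(O{\left(U{\left(3 \right)} \right)} + \left(3 \cdot 3 + 5\right)\right) f = \left(- \frac{25}{6} + \left(3 \cdot 3 + 5\right)\right) \left(-14\right) = \left(- \frac{25}{6} + \left(9 + 5\right)\right) \left(-14\right) = \left(- \frac{25}{6} + 14\right) \left(-14\right) = \frac{59}{6} \left(-14\right) = - \frac{413}{3}$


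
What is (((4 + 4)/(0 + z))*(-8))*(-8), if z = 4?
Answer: 128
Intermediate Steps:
(((4 + 4)/(0 + z))*(-8))*(-8) = (((4 + 4)/(0 + 4))*(-8))*(-8) = ((8/4)*(-8))*(-8) = ((8*(¼))*(-8))*(-8) = (2*(-8))*(-8) = -16*(-8) = 128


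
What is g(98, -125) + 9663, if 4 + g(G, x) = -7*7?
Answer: 9610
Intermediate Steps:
g(G, x) = -53 (g(G, x) = -4 - 7*7 = -4 - 49 = -53)
g(98, -125) + 9663 = -53 + 9663 = 9610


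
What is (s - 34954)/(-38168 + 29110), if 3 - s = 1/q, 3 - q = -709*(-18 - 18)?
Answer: 445992235/115584609 ≈ 3.8586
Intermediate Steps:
q = -25521 (q = 3 - (-709)*(-18 - 18) = 3 - (-709)*(-36) = 3 - 1*25524 = 3 - 25524 = -25521)
s = 76564/25521 (s = 3 - 1/(-25521) = 3 - 1*(-1/25521) = 3 + 1/25521 = 76564/25521 ≈ 3.0000)
(s - 34954)/(-38168 + 29110) = (76564/25521 - 34954)/(-38168 + 29110) = -891984470/25521/(-9058) = -891984470/25521*(-1/9058) = 445992235/115584609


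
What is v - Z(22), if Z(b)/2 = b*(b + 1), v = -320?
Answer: -1332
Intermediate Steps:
Z(b) = 2*b*(1 + b) (Z(b) = 2*(b*(b + 1)) = 2*(b*(1 + b)) = 2*b*(1 + b))
v - Z(22) = -320 - 2*22*(1 + 22) = -320 - 2*22*23 = -320 - 1*1012 = -320 - 1012 = -1332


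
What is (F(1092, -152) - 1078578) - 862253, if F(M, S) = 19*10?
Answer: -1940641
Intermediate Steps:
F(M, S) = 190
(F(1092, -152) - 1078578) - 862253 = (190 - 1078578) - 862253 = -1078388 - 862253 = -1940641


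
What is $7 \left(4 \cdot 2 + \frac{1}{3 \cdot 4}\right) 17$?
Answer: $\frac{11543}{12} \approx 961.92$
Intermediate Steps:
$7 \left(4 \cdot 2 + \frac{1}{3 \cdot 4}\right) 17 = 7 \left(8 + \frac{1}{12}\right) 17 = 7 \cdot \frac{97}{12} \cdot 17 = \frac{679}{12} \cdot 17 = \frac{11543}{12}$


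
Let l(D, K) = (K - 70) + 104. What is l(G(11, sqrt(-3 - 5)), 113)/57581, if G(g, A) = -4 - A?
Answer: 147/57581 ≈ 0.0025529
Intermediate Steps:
l(D, K) = 34 + K (l(D, K) = (-70 + K) + 104 = 34 + K)
l(G(11, sqrt(-3 - 5)), 113)/57581 = (34 + 113)/57581 = 147*(1/57581) = 147/57581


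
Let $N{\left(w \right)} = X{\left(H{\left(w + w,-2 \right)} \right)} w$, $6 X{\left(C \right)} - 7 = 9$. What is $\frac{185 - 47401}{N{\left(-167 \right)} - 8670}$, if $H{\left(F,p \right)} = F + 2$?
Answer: $\frac{70824}{13673} \approx 5.1798$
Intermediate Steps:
$H{\left(F,p \right)} = 2 + F$
$X{\left(C \right)} = \frac{8}{3}$ ($X{\left(C \right)} = \frac{7}{6} + \frac{1}{6} \cdot 9 = \frac{7}{6} + \frac{3}{2} = \frac{8}{3}$)
$N{\left(w \right)} = \frac{8 w}{3}$
$\frac{185 - 47401}{N{\left(-167 \right)} - 8670} = \frac{185 - 47401}{\frac{8}{3} \left(-167\right) - 8670} = - \frac{47216}{- \frac{1336}{3} - 8670} = - \frac{47216}{- \frac{27346}{3}} = \left(-47216\right) \left(- \frac{3}{27346}\right) = \frac{70824}{13673}$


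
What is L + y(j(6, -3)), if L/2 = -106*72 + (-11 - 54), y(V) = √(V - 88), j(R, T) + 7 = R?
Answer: -15394 + I*√89 ≈ -15394.0 + 9.434*I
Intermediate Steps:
j(R, T) = -7 + R
y(V) = √(-88 + V)
L = -15394 (L = 2*(-106*72 + (-11 - 54)) = 2*(-7632 - 65) = 2*(-7697) = -15394)
L + y(j(6, -3)) = -15394 + √(-88 + (-7 + 6)) = -15394 + √(-88 - 1) = -15394 + √(-89) = -15394 + I*√89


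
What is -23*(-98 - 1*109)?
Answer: 4761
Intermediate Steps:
-23*(-98 - 1*109) = -23*(-98 - 109) = -23*(-207) = 4761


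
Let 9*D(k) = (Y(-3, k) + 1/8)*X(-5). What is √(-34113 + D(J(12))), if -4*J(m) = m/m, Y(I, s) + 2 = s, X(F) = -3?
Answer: I*√4912170/12 ≈ 184.7*I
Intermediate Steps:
Y(I, s) = -2 + s
J(m) = -¼ (J(m) = -m/(4*m) = -¼*1 = -¼)
D(k) = 5/8 - k/3 (D(k) = (((-2 + k) + 1/8)*(-3))/9 = (((-2 + k) + ⅛)*(-3))/9 = ((-15/8 + k)*(-3))/9 = (45/8 - 3*k)/9 = 5/8 - k/3)
√(-34113 + D(J(12))) = √(-34113 + (5/8 - ⅓*(-¼))) = √(-34113 + (5/8 + 1/12)) = √(-34113 + 17/24) = √(-818695/24) = I*√4912170/12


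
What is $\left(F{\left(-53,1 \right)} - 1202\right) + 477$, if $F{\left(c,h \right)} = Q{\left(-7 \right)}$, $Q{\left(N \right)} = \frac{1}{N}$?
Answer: $- \frac{5076}{7} \approx -725.14$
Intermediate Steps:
$F{\left(c,h \right)} = - \frac{1}{7}$ ($F{\left(c,h \right)} = \frac{1}{-7} = - \frac{1}{7}$)
$\left(F{\left(-53,1 \right)} - 1202\right) + 477 = \left(- \frac{1}{7} - 1202\right) + 477 = - \frac{8415}{7} + 477 = - \frac{5076}{7}$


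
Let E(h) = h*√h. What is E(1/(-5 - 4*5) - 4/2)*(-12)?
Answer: 364*I*√455/225 ≈ 34.508*I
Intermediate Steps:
E(h) = h^(3/2)
E(1/(-5 - 4*5) - 4/2)*(-12) = (1/(-5 - 4*5) - 4/2)^(3/2)*(-12) = ((⅕)/(-9) - 4*½)^(3/2)*(-12) = (-⅑*⅕ - 2)^(3/2)*(-12) = (-1/45 - 2)^(3/2)*(-12) = (-91/45)^(3/2)*(-12) = -91*I*√455/675*(-12) = 364*I*√455/225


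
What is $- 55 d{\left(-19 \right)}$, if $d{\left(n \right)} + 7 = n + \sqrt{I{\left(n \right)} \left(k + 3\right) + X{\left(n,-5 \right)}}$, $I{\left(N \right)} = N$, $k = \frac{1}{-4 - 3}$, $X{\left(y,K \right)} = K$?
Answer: $1430 - \frac{55 i \sqrt{2905}}{7} \approx 1430.0 - 423.48 i$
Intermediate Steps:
$k = - \frac{1}{7}$ ($k = \frac{1}{-7} = - \frac{1}{7} \approx -0.14286$)
$d{\left(n \right)} = -7 + n + \sqrt{-5 + \frac{20 n}{7}}$ ($d{\left(n \right)} = -7 + \left(n + \sqrt{n \left(- \frac{1}{7} + 3\right) - 5}\right) = -7 + \left(n + \sqrt{n \frac{20}{7} - 5}\right) = -7 + \left(n + \sqrt{\frac{20 n}{7} - 5}\right) = -7 + \left(n + \sqrt{-5 + \frac{20 n}{7}}\right) = -7 + n + \sqrt{-5 + \frac{20 n}{7}}$)
$- 55 d{\left(-19 \right)} = - 55 \left(-7 - 19 + \frac{\sqrt{-245 + 140 \left(-19\right)}}{7}\right) = - 55 \left(-7 - 19 + \frac{\sqrt{-245 - 2660}}{7}\right) = - 55 \left(-7 - 19 + \frac{\sqrt{-2905}}{7}\right) = - 55 \left(-7 - 19 + \frac{i \sqrt{2905}}{7}\right) = - 55 \left(-26 + \frac{i \sqrt{2905}}{7}\right) = 1430 - \frac{55 i \sqrt{2905}}{7}$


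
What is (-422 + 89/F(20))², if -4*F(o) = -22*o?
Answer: 2146561561/12100 ≈ 1.7740e+5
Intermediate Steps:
F(o) = 11*o/2 (F(o) = -(-11)*o/2 = 11*o/2)
(-422 + 89/F(20))² = (-422 + 89/(((11/2)*20)))² = (-422 + 89/110)² = (-46331/110)² = 2146561561/12100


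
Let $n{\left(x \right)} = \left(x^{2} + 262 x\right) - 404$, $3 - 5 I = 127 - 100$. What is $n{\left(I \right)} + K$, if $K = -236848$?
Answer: $- \frac{5962164}{25} \approx -2.3849 \cdot 10^{5}$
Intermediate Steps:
$I = - \frac{24}{5}$ ($I = \frac{3}{5} - \frac{127 - 100}{5} = \frac{3}{5} - \frac{27}{5} = - \frac{24}{5} \approx -4.8$)
$n{\left(x \right)} = -404 + x^{2} + 262 x$
$n{\left(I \right)} + K = \left(-404 + \left(- \frac{24}{5}\right)^{2} + 262 \left(- \frac{24}{5}\right)\right) - 236848 = \left(-404 + \frac{576}{25} - \frac{6288}{5}\right) - 236848 = - \frac{40964}{25} - 236848 = - \frac{5962164}{25}$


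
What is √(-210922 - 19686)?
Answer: 4*I*√14413 ≈ 480.22*I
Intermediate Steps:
√(-210922 - 19686) = √(-230608) = 4*I*√14413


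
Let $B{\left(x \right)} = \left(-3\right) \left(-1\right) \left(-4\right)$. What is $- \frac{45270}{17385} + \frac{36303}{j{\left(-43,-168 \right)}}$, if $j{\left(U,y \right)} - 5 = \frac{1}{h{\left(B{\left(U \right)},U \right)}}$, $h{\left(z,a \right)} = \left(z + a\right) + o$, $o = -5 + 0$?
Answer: $\frac{2523608238}{346541} \approx 7282.3$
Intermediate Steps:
$o = -5$
$B{\left(x \right)} = -12$ ($B{\left(x \right)} = 3 \left(-4\right) = -12$)
$h{\left(z,a \right)} = -5 + a + z$ ($h{\left(z,a \right)} = \left(z + a\right) - 5 = \left(a + z\right) - 5 = -5 + a + z$)
$j{\left(U,y \right)} = 5 + \frac{1}{-17 + U}$ ($j{\left(U,y \right)} = 5 + \frac{1}{-5 + U - 12} = 5 + \frac{1}{-17 + U}$)
$- \frac{45270}{17385} + \frac{36303}{j{\left(-43,-168 \right)}} = - \frac{45270}{17385} + \frac{36303}{\frac{1}{-17 - 43} \left(-84 + 5 \left(-43\right)\right)} = \left(-45270\right) \frac{1}{17385} + \frac{36303}{\frac{1}{-60} \left(-84 - 215\right)} = - \frac{3018}{1159} + \frac{36303}{\left(- \frac{1}{60}\right) \left(-299\right)} = - \frac{3018}{1159} + \frac{36303}{\frac{299}{60}} = - \frac{3018}{1159} + 36303 \cdot \frac{60}{299} = - \frac{3018}{1159} + \frac{2178180}{299} = \frac{2523608238}{346541}$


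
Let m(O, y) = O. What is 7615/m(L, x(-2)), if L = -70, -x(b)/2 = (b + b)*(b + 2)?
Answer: -1523/14 ≈ -108.79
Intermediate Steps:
x(b) = -4*b*(2 + b) (x(b) = -2*(b + b)*(b + 2) = -2*2*b*(2 + b) = -4*b*(2 + b))
7615/m(L, x(-2)) = 7615/(-70) = 7615*(-1/70) = -1523/14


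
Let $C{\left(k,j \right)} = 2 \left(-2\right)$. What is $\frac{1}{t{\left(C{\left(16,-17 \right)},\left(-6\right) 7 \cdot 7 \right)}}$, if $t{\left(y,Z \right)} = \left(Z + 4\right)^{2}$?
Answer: $\frac{1}{84100} \approx 1.1891 \cdot 10^{-5}$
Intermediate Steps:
$C{\left(k,j \right)} = -4$
$t{\left(y,Z \right)} = \left(4 + Z\right)^{2}$
$\frac{1}{t{\left(C{\left(16,-17 \right)},\left(-6\right) 7 \cdot 7 \right)}} = \frac{1}{\left(4 + \left(-6\right) 7 \cdot 7\right)^{2}} = \frac{1}{\left(4 - 294\right)^{2}} = \frac{1}{\left(-290\right)^{2}} = \frac{1}{84100}$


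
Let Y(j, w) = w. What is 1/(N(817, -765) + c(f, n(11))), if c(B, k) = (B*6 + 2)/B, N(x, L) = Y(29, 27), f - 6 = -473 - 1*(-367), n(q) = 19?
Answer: 50/1649 ≈ 0.030321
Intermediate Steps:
f = -100 (f = 6 + (-473 - 1*(-367)) = 6 + (-473 + 367) = 6 - 106 = -100)
N(x, L) = 27
c(B, k) = (2 + 6*B)/B (c(B, k) = (6*B + 2)/B = (2 + 6*B)/B)
1/(N(817, -765) + c(f, n(11))) = 1/(27 + (6 + 2/(-100))) = 1/(27 + (6 + 2*(-1/100))) = 1/(27 + (6 - 1/50)) = 1/(27 + 299/50) = 1/(1649/50) = 50/1649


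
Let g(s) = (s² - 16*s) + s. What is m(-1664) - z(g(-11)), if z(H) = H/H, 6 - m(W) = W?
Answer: 1669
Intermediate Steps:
m(W) = 6 - W
g(s) = s² - 15*s
z(H) = 1
m(-1664) - z(g(-11)) = (6 - 1*(-1664)) - 1*1 = (6 + 1664) - 1 = 1670 - 1 = 1669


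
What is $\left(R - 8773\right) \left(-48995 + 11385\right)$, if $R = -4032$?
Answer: $481596050$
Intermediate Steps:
$\left(R - 8773\right) \left(-48995 + 11385\right) = \left(-4032 - 8773\right) \left(-48995 + 11385\right) = \left(-12805\right) \left(-37610\right) = 481596050$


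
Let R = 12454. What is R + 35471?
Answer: 47925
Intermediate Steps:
R + 35471 = 12454 + 35471 = 47925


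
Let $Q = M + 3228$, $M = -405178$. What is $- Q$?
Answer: $401950$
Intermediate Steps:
$Q = -401950$ ($Q = -405178 + 3228 = -401950$)
$- Q = \left(-1\right) \left(-401950\right) = 401950$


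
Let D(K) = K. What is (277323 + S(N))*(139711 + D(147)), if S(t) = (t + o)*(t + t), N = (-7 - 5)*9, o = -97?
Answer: 44978752374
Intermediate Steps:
N = -108 (N = -12*9 = -108)
S(t) = 2*t*(-97 + t) (S(t) = (t - 97)*(t + t) = (-97 + t)*(2*t) = 2*t*(-97 + t))
(277323 + S(N))*(139711 + D(147)) = (277323 + 2*(-108)*(-97 - 108))*(139711 + 147) = (277323 + 2*(-108)*(-205))*139858 = (277323 + 44280)*139858 = 321603*139858 = 44978752374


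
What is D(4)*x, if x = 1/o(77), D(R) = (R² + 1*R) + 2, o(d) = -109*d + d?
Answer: -1/378 ≈ -0.0026455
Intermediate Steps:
o(d) = -108*d
D(R) = 2 + R + R² (D(R) = (R² + R) + 2 = (R + R²) + 2 = 2 + R + R²)
x = -1/8316 (x = 1/(-108*77) = 1/(-8316) = -1/8316 ≈ -0.00012025)
D(4)*x = (2 + 4 + 4²)*(-1/8316) = (2 + 4 + 16)*(-1/8316) = 22*(-1/8316) = -1/378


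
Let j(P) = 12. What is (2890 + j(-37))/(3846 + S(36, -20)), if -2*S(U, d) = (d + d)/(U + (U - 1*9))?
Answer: 91413/121159 ≈ 0.75449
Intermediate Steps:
S(U, d) = -d/(-9 + 2*U) (S(U, d) = -(d + d)/(2*(U + (U - 1*9))) = -2*d/(2*(U + (U - 9))) = -2*d/(2*(U + (-9 + U))) = -2*d/(2*(-9 + 2*U)) = -d/(-9 + 2*U))
(2890 + j(-37))/(3846 + S(36, -20)) = (2890 + 12)/(3846 - 1*(-20)/(-9 + 2*36)) = 2902/(3846 - 1*(-20)/(-9 + 72)) = 2902/(3846 - 1*(-20)/63) = 2902/(3846 - 1*(-20)*1/63) = 2902/(3846 + 20/63) = 2902/(242318/63) = 2902*(63/242318) = 91413/121159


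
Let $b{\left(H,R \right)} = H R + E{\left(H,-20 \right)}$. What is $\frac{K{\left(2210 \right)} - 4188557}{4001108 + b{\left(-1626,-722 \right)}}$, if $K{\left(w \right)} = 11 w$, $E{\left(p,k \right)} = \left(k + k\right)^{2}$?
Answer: $- \frac{4164247}{5176680} \approx -0.80442$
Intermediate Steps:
$E{\left(p,k \right)} = 4 k^{2}$ ($E{\left(p,k \right)} = \left(2 k\right)^{2} = 4 k^{2}$)
$b{\left(H,R \right)} = 1600 + H R$ ($b{\left(H,R \right)} = H R + 4 \left(-20\right)^{2} = H R + 4 \cdot 400 = H R + 1600 = 1600 + H R$)
$\frac{K{\left(2210 \right)} - 4188557}{4001108 + b{\left(-1626,-722 \right)}} = \frac{11 \cdot 2210 - 4188557}{4001108 + \left(1600 - -1173972\right)} = \frac{24310 - 4188557}{4001108 + \left(1600 + 1173972\right)} = - \frac{4164247}{4001108 + 1175572} = - \frac{4164247}{5176680}$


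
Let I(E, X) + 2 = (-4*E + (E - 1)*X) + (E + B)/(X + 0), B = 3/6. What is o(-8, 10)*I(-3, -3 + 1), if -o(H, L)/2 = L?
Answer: -385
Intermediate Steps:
B = ½ (B = 3*(⅙) = ½ ≈ 0.50000)
o(H, L) = -2*L
I(E, X) = -2 - 4*E + X*(-1 + E) + (½ + E)/X (I(E, X) = -2 + ((-4*E + (E - 1)*X) + (E + ½)/(X + 0)) = -2 + ((-4*E + (-1 + E)*X) + (½ + E)/X) = -2 + ((-4*E + X*(-1 + E)) + (½ + E)/X) = -2 + (-4*E + X*(-1 + E) + (½ + E)/X) = -2 - 4*E + X*(-1 + E) + (½ + E)/X)
o(-8, 10)*I(-3, -3 + 1) = (-2*10)*((½ - 3 - (-3 + 1)*(2 + (-3 + 1) + 4*(-3) - 1*(-3)*(-3 + 1)))/(-3 + 1)) = -20*(½ - 3 - 1*(-2)*(2 - 2 - 12 - 1*(-3)*(-2)))/(-2) = -(-10)*(½ - 3 - 1*(-2)*(2 - 2 - 12 - 6)) = -(-10)*(½ - 3 - 1*(-2)*(-18)) = -(-10)*(½ - 3 - 36) = -(-10)*(-77)/2 = -20*77/4 = -385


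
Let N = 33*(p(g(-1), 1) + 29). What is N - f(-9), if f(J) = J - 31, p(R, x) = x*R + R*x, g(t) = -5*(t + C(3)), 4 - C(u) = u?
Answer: 997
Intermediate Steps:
C(u) = 4 - u
g(t) = -5 - 5*t (g(t) = -5*(t + (4 - 1*3)) = -5*(t + (4 - 3)) = -5*(t + 1) = -5*(1 + t) = -5 - 5*t)
p(R, x) = 2*R*x (p(R, x) = R*x + R*x = 2*R*x)
f(J) = -31 + J
N = 957 (N = 33*(2*(-5 - 5*(-1))*1 + 29) = 33*(2*(-5 + 5)*1 + 29) = 33*(2*0*1 + 29) = 33*(0 + 29) = 33*29 = 957)
N - f(-9) = 957 - (-31 - 9) = 957 - 1*(-40) = 957 + 40 = 997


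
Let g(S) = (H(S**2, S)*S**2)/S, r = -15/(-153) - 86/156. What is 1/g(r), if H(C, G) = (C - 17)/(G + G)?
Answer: -3516552/29529491 ≈ -0.11909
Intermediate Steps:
H(C, G) = (-17 + C)/(2*G) (H(C, G) = (-17 + C)/((2*G)) = (-17 + C)*(1/(2*G)) = (-17 + C)/(2*G))
r = -601/1326 (r = -15*(-1/153) - 86*1/156 = 5/51 - 43/78 = -601/1326 ≈ -0.45324)
g(S) = -17/2 + S**2/2 (g(S) = (((-17 + S**2)/(2*S))*S**2)/S = (S*(-17 + S**2)/2)/S = -17/2 + S**2/2)
1/g(r) = 1/(-17/2 + (-601/1326)**2/2) = 1/(-17/2 + (1/2)*(361201/1758276)) = 1/(-17/2 + 361201/3516552) = 1/(-29529491/3516552) = -3516552/29529491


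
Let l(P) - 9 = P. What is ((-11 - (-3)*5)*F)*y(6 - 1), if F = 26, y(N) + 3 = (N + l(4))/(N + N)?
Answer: -624/5 ≈ -124.80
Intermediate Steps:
l(P) = 9 + P
y(N) = -3 + (13 + N)/(2*N) (y(N) = -3 + (N + (9 + 4))/(N + N) = -3 + (N + 13)/((2*N)) = -3 + (13 + N)*(1/(2*N)) = -3 + (13 + N)/(2*N))
((-11 - (-3)*5)*F)*y(6 - 1) = ((-11 - (-3)*5)*26)*((13 - 5*(6 - 1))/(2*(6 - 1))) = ((-11 - 1*(-15))*26)*((½)*(13 - 5*5)/5) = ((-11 + 15)*26)*((½)*(⅕)*(13 - 25)) = (4*26)*((½)*(⅕)*(-12)) = 104*(-6/5) = -624/5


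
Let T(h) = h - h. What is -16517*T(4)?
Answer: 0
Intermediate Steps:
T(h) = 0
-16517*T(4) = -16517*0 = 0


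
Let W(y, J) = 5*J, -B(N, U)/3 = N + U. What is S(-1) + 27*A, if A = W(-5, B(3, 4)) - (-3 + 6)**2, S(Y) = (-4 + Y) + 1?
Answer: -3082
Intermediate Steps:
B(N, U) = -3*N - 3*U (B(N, U) = -3*(N + U) = -3*N - 3*U)
S(Y) = -3 + Y
A = -114 (A = 5*(-3*3 - 3*4) - (-3 + 6)**2 = 5*(-9 - 12) - 1*3**2 = 5*(-21) - 1*9 = -105 - 9 = -114)
S(-1) + 27*A = (-3 - 1) + 27*(-114) = -4 - 3078 = -3082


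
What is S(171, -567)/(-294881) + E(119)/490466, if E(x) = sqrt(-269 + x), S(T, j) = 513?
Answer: -513/294881 + 5*I*sqrt(6)/490466 ≈ -0.0017397 + 2.4971e-5*I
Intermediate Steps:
S(171, -567)/(-294881) + E(119)/490466 = 513/(-294881) + sqrt(-269 + 119)/490466 = 513*(-1/294881) + sqrt(-150)*(1/490466) = -513/294881 + (5*I*sqrt(6))*(1/490466) = -513/294881 + 5*I*sqrt(6)/490466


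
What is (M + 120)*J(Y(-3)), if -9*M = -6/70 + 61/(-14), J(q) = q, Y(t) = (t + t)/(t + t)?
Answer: 75911/630 ≈ 120.49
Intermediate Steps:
Y(t) = 1 (Y(t) = (2*t)/((2*t)) = (2*t)*(1/(2*t)) = 1)
M = 311/630 (M = -(-6/70 + 61/(-14))/9 = -(-6*1/70 + 61*(-1/14))/9 = -(-3/35 - 61/14)/9 = -1/9*(-311/70) = 311/630 ≈ 0.49365)
(M + 120)*J(Y(-3)) = (311/630 + 120)*1 = (75911/630)*1 = 75911/630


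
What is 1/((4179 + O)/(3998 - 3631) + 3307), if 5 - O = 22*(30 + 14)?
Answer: 367/1216885 ≈ 0.00030159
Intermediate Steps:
O = -963 (O = 5 - 22*(30 + 14) = 5 - 22*44 = 5 - 1*968 = 5 - 968 = -963)
1/((4179 + O)/(3998 - 3631) + 3307) = 1/((4179 - 963)/(3998 - 3631) + 3307) = 1/(3216/367 + 3307) = 1/(1216885/367) = 367/1216885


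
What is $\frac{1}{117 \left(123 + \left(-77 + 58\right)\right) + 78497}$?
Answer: $\frac{1}{90665} \approx 1.103 \cdot 10^{-5}$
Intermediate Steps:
$\frac{1}{117 \left(123 + \left(-77 + 58\right)\right) + 78497} = \frac{1}{117 \left(123 - 19\right) + 78497} = \frac{1}{117 \cdot 104 + 78497} = \frac{1}{12168 + 78497} = \frac{1}{90665}$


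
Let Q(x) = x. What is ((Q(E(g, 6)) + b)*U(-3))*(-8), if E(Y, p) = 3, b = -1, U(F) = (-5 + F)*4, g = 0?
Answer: 512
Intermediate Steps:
U(F) = -20 + 4*F
((Q(E(g, 6)) + b)*U(-3))*(-8) = ((3 - 1)*(-20 + 4*(-3)))*(-8) = (2*(-20 - 12))*(-8) = (2*(-32))*(-8) = -64*(-8) = 512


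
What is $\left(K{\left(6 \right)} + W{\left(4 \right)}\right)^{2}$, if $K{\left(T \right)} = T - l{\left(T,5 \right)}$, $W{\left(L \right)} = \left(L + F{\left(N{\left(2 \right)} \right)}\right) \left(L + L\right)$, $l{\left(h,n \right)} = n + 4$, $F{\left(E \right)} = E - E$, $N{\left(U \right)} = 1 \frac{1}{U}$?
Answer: $841$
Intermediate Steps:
$N{\left(U \right)} = \frac{1}{U}$
$F{\left(E \right)} = 0$
$l{\left(h,n \right)} = 4 + n$
$W{\left(L \right)} = 2 L^{2}$ ($W{\left(L \right)} = \left(L + 0\right) \left(L + L\right) = L 2 L = 2 L^{2}$)
$K{\left(T \right)} = -9 + T$ ($K{\left(T \right)} = T - \left(4 + 5\right) = T - 9 = -9 + T$)
$\left(K{\left(6 \right)} + W{\left(4 \right)}\right)^{2} = \left(\left(-9 + 6\right) + 2 \cdot 4^{2}\right)^{2} = \left(-3 + 2 \cdot 16\right)^{2} = \left(-3 + 32\right)^{2} = 29^{2} = 841$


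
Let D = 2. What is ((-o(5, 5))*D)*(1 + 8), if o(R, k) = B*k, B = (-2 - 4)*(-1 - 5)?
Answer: -3240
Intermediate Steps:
B = 36 (B = -6*(-6) = 36)
o(R, k) = 36*k
((-o(5, 5))*D)*(1 + 8) = (-36*5*2)*(1 + 8) = (-1*180*2)*9 = -180*2*9 = -360*9 = -3240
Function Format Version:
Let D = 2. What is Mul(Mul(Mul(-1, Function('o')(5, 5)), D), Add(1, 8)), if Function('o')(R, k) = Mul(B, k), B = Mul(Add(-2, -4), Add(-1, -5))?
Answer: -3240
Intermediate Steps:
B = 36 (B = Mul(-6, -6) = 36)
Function('o')(R, k) = Mul(36, k)
Mul(Mul(Mul(-1, Function('o')(5, 5)), D), Add(1, 8)) = Mul(Mul(Mul(-1, Mul(36, 5)), 2), Add(1, 8)) = Mul(Mul(Mul(-1, 180), 2), 9) = Mul(Mul(-180, 2), 9) = Mul(-360, 9) = -3240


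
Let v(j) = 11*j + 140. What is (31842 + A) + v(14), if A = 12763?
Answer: 44899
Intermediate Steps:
v(j) = 140 + 11*j
(31842 + A) + v(14) = (31842 + 12763) + (140 + 11*14) = 44605 + (140 + 154) = 44605 + 294 = 44899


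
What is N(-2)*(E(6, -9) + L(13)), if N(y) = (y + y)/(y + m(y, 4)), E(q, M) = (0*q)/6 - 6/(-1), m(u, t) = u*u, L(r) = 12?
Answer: -36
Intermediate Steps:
m(u, t) = u²
E(q, M) = 6 (E(q, M) = 0*(⅙) - 6*(-1) = 0 + 6 = 6)
N(y) = 2*y/(y + y²) (N(y) = (y + y)/(y + y²) = (2*y)/(y + y²) = 2*y/(y + y²))
N(-2)*(E(6, -9) + L(13)) = (2/(1 - 2))*(6 + 12) = (2/(-1))*18 = (2*(-1))*18 = -2*18 = -36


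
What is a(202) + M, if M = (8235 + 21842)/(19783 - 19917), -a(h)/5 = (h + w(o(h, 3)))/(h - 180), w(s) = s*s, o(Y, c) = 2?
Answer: -399857/1474 ≈ -271.27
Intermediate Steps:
w(s) = s²
a(h) = -5*(4 + h)/(-180 + h) (a(h) = -5*(h + 2²)/(h - 180) = -5*(h + 4)/(-180 + h) = -5*(4 + h)/(-180 + h))
M = -30077/134 (M = 30077/(-134) = 30077*(-1/134) = -30077/134 ≈ -224.46)
a(202) + M = 5*(-4 - 1*202)/(-180 + 202) - 30077/134 = 5*(-4 - 202)/22 - 30077/134 = 5*(1/22)*(-206) - 30077/134 = -515/11 - 30077/134 = -399857/1474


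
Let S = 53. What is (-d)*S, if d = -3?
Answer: 159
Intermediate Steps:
(-d)*S = -1*(-3)*53 = 3*53 = 159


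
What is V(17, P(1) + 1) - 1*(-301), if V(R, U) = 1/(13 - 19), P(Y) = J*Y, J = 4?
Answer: 1805/6 ≈ 300.83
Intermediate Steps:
P(Y) = 4*Y
V(R, U) = -1/6 (V(R, U) = 1/(-6) = -1/6)
V(17, P(1) + 1) - 1*(-301) = -1/6 - 1*(-301) = -1/6 + 301 = 1805/6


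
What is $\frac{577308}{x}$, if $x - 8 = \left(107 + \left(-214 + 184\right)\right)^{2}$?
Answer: $\frac{192436}{1979} \approx 97.239$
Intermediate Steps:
$x = 5937$ ($x = 8 + \left(107 + \left(-214 + 184\right)\right)^{2} = 8 + \left(107 - 30\right)^{2} = 8 + 77^{2} = 8 + 5929 = 5937$)
$\frac{577308}{x} = \frac{577308}{5937} = 577308 \cdot \frac{1}{5937} = \frac{192436}{1979}$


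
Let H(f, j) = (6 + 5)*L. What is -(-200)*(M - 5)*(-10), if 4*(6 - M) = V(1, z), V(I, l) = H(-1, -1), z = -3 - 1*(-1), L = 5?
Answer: 25500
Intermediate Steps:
z = -2 (z = -3 + 1 = -2)
H(f, j) = 55 (H(f, j) = (6 + 5)*5 = 11*5 = 55)
V(I, l) = 55
M = -31/4 (M = 6 - ¼*55 = 6 - 55/4 = -31/4 ≈ -7.7500)
-(-200)*(M - 5)*(-10) = -(-200)*(-31/4 - 5)*(-10) = -(-200)*(-51)/4*(-10) = -40*255/4*(-10) = -2550*(-10) = 25500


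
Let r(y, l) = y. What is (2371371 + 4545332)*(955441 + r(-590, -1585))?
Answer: 6604420776253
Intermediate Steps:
(2371371 + 4545332)*(955441 + r(-590, -1585)) = (2371371 + 4545332)*(955441 - 590) = 6916703*954851 = 6604420776253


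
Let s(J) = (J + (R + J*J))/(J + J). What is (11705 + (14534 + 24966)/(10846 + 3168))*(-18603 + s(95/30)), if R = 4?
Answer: -347906506132525/1597596 ≈ -2.1777e+8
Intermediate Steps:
s(J) = (4 + J + J²)/(2*J) (s(J) = (J + (4 + J*J))/(J + J) = (J + (4 + J²))/((2*J)) = (4 + J + J²)*(1/(2*J)) = (4 + J + J²)/(2*J))
(11705 + (14534 + 24966)/(10846 + 3168))*(-18603 + s(95/30)) = (11705 + (14534 + 24966)/(10846 + 3168))*(-18603 + (4 + (95/30)*(1 + 95/30))/(2*((95/30)))) = (11705 + 39500/14014)*(-18603 + (4 + (95*(1/30))*(1 + 95*(1/30)))/(2*((95*(1/30))))) = (11705 + 39500*(1/14014))*(-18603 + (4 + 19*(1 + 19/6)/6)/(2*(19/6))) = (11705 + 19750/7007)*(-18603 + (½)*(6/19)*(4 + (19/6)*(25/6))) = 82036685*(-18603 + (½)*(6/19)*(4 + 475/36))/7007 = 82036685*(-18603 + (½)*(6/19)*(619/36))/7007 = 82036685*(-18603 + 619/228)/7007 = (82036685/7007)*(-4240865/228) = -347906506132525/1597596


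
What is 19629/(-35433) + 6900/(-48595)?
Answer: -26630199/38263703 ≈ -0.69596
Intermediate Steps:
19629/(-35433) + 6900/(-48595) = 19629*(-1/35433) + 6900*(-1/48595) = -2181/3937 - 1380/9719 = -26630199/38263703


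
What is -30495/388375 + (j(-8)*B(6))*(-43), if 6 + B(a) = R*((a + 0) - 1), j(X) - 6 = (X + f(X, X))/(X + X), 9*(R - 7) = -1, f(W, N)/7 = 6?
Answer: -3313359691/699075 ≈ -4739.6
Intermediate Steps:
f(W, N) = 42 (f(W, N) = 7*6 = 42)
R = 62/9 (R = 7 + (⅑)*(-1) = 7 - ⅑ = 62/9 ≈ 6.8889)
j(X) = 6 + (42 + X)/(2*X) (j(X) = 6 + (X + 42)/(X + X) = 6 + (42 + X)/((2*X)) = 6 + (42 + X)*(1/(2*X)) = 6 + (42 + X)/(2*X))
B(a) = -116/9 + 62*a/9 (B(a) = -6 + 62*((a + 0) - 1)/9 = -6 + 62*(a - 1)/9 = -6 + 62*(-1 + a)/9 = -6 + (-62/9 + 62*a/9) = -116/9 + 62*a/9)
-30495/388375 + (j(-8)*B(6))*(-43) = -30495/388375 + ((13/2 + 21/(-8))*(-116/9 + (62/9)*6))*(-43) = -30495*1/388375 + ((13/2 + 21*(-⅛))*(-116/9 + 124/3))*(-43) = -6099/77675 + ((13/2 - 21/8)*(256/9))*(-43) = -6099/77675 + ((31/8)*(256/9))*(-43) = -6099/77675 + (992/9)*(-43) = -6099/77675 - 42656/9 = -3313359691/699075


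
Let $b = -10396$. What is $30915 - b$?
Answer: $41311$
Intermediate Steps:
$30915 - b = 30915 - -10396 = 30915 + 10396 = 41311$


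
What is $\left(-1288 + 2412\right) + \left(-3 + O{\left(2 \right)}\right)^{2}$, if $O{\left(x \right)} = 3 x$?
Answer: $1133$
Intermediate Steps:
$\left(-1288 + 2412\right) + \left(-3 + O{\left(2 \right)}\right)^{2} = \left(-1288 + 2412\right) + \left(-3 + 3 \cdot 2\right)^{2} = 1124 + \left(-3 + 6\right)^{2} = 1124 + 3^{2} = 1124 + 9 = 1133$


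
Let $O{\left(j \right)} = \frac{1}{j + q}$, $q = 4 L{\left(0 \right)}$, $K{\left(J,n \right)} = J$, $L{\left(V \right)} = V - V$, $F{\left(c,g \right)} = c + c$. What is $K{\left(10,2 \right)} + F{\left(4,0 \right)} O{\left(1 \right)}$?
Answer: $18$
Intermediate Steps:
$F{\left(c,g \right)} = 2 c$
$L{\left(V \right)} = 0$
$q = 0$ ($q = 4 \cdot 0 = 0$)
$O{\left(j \right)} = \frac{1}{j}$ ($O{\left(j \right)} = \frac{1}{j + 0} = \frac{1}{j}$)
$K{\left(10,2 \right)} + F{\left(4,0 \right)} O{\left(1 \right)} = 10 + \frac{2 \cdot 4}{1} = 10 + 8 \cdot 1 = 10 + 8 = 18$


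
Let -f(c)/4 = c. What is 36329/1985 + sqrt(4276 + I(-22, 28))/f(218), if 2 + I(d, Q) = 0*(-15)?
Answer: 36329/1985 - sqrt(4274)/872 ≈ 18.227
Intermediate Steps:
I(d, Q) = -2 (I(d, Q) = -2 + 0*(-15) = -2 + 0 = -2)
f(c) = -4*c
36329/1985 + sqrt(4276 + I(-22, 28))/f(218) = 36329/1985 + sqrt(4276 - 2)/((-4*218)) = 36329*(1/1985) + sqrt(4274)/(-872) = 36329/1985 + sqrt(4274)*(-1/872) = 36329/1985 - sqrt(4274)/872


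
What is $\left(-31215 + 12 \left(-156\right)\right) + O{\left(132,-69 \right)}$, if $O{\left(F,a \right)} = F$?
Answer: $-32955$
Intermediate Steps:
$\left(-31215 + 12 \left(-156\right)\right) + O{\left(132,-69 \right)} = \left(-31215 + 12 \left(-156\right)\right) + 132 = \left(-31215 - 1872\right) + 132 = -33087 + 132 = -32955$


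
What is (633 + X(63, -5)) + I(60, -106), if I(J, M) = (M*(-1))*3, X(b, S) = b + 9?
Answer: 1023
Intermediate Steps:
X(b, S) = 9 + b
I(J, M) = -3*M (I(J, M) = -M*3 = -3*M)
(633 + X(63, -5)) + I(60, -106) = (633 + (9 + 63)) - 3*(-106) = (633 + 72) + 318 = 705 + 318 = 1023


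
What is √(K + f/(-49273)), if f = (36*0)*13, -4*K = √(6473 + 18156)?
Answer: I*24629^(¼)/2 ≈ 6.2637*I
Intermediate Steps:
K = -√24629/4 (K = -√(6473 + 18156)/4 = -√24629/4 ≈ -39.234)
f = 0 (f = 0*13 = 0)
√(K + f/(-49273)) = √(-√24629/4 + 0/(-49273)) = √(-√24629/4 + 0*(-1/49273)) = √(-√24629/4 + 0) = √(-√24629/4) = I*24629^(¼)/2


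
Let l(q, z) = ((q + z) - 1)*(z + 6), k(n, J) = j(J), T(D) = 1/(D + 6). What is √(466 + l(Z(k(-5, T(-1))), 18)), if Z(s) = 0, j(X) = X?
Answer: √874 ≈ 29.563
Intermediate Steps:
T(D) = 1/(6 + D)
k(n, J) = J
l(q, z) = (6 + z)*(-1 + q + z) (l(q, z) = (-1 + q + z)*(6 + z) = (6 + z)*(-1 + q + z))
√(466 + l(Z(k(-5, T(-1))), 18)) = √(466 + (-6 + 18² + 5*18 + 6*0 + 0*18)) = √(466 + (-6 + 324 + 90 + 0 + 0)) = √(466 + 408) = √874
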